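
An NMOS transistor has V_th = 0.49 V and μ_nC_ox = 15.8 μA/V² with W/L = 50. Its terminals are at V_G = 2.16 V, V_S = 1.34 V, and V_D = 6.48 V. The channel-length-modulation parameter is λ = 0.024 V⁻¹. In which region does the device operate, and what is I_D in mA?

V_GS = V_G − V_S = 2.16 − 1.34 = 0.82 V; V_DS = V_D − V_S = 6.48 − 1.34 = 5.14 V.
k_n = μ_nC_ox · (W/L) = 0.79 mA/V².
V_ov = V_GS − V_th = 0.82 − 0.49 = 0.33 V.
Since V_DS = 5.14 V ≥ V_ov = 0.33 V, the device is in saturation.
I_D = ½ k_n V_ov² (1 + λ V_DS) = 0.5 × 0.79 × 0.33² × (1 + 0.024 × 5.14) = 0.0483 mA.

Saturation; I_D = 0.0483 mA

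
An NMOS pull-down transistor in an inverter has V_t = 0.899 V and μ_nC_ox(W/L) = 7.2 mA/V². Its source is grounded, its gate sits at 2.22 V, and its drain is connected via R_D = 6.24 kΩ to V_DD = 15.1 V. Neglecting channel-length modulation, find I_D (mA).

I_D = 2.38 mA

V_GS = V_G = 2.22 V, so V_ov = 2.22 − 0.899 = 1.32 V.
Assume saturation: I_D = ½ k_n V_ov² = 0.5 × 7.2 × 1.32² = 6.28 mA, giving V_DS = V_DD − I_D R_D = 15.1 − 6.28 × 6.24 = -24.1 V.
But -24.1 V < V_ov = 1.32 V, so the device is actually in triode.
In triode I_D = k_n[V_ov V_DS − ½ V_DS²] and I_D = (V_DD − V_DS)/R_D. Equating: 22.5 V_DS² − 60.35 V_DS + 15.1 = 0, giving V_DS = 0.279 V (the root below V_ov).
I_D = (15.1 − 0.279) / 6.24 = 2.38 mA.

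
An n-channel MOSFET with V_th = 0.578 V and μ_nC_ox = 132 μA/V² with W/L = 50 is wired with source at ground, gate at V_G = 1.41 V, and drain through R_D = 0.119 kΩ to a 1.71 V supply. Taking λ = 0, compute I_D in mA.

V_GS = V_G = 1.41 V, so V_ov = 1.41 − 0.578 = 0.832 V.
k_n = μ_nC_ox · (W/L) = 6.6 mA/V².
Assume saturation: I_D = ½ k_n V_ov² = 0.5 × 6.6 × 0.832² = 2.28 mA, giving V_DS = V_DD − I_D R_D = 1.71 − 2.28 × 0.119 = 1.44 V.
V_DS = 1.44 V ≥ V_ov = 0.832 V, confirming saturation.

I_D = 2.28 mA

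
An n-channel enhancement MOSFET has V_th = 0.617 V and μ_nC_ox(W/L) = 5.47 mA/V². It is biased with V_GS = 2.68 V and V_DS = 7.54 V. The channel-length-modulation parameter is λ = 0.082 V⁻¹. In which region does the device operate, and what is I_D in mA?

Saturation; I_D = 18.8 mA

V_ov = V_GS − V_th = 2.68 − 0.617 = 2.06 V.
Since V_DS = 7.54 V ≥ V_ov = 2.06 V, the device is in saturation.
I_D = ½ k_n V_ov² (1 + λ V_DS) = 0.5 × 5.47 × 2.06² × (1 + 0.082 × 7.54) = 18.8 mA.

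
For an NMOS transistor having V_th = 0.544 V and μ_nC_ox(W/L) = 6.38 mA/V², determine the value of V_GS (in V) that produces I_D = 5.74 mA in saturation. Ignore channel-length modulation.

V_GS = 1.89 V

In saturation I_D = ½ k_n (V_GS − V_th)², so V_GS − V_th = √(2 I_D / k_n) = √(2 × 5.74 / 6.38) = 1.34 V.
V_GS = 0.544 + 1.34 = 1.89 V.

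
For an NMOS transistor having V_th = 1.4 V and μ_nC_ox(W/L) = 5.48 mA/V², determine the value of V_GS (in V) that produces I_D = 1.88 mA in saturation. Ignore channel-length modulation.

In saturation I_D = ½ k_n (V_GS − V_th)², so V_GS − V_th = √(2 I_D / k_n) = √(2 × 1.88 / 5.48) = 0.828 V.
V_GS = 1.4 + 0.828 = 2.23 V.

V_GS = 2.23 V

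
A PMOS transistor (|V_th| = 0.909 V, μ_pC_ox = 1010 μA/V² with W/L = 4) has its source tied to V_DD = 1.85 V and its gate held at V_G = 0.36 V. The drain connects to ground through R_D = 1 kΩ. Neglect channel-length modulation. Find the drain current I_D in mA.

V_SG = V_DD − V_G = 1.85 − 0.36 = 1.49 V, so V_ov = 1.49 − 0.909 = 0.581 V.
k_p = μ_pC_ox · (W/L) = 4.04 mA/V².
Assume saturation: I_D = ½ k_p V_ov² = 0.5 × 4.04 × 0.581² = 0.682 mA, giving V_SD = V_DD − I_D R_D = 1.85 − 0.682 × 1 = 1.17 V.
V_SD = 1.17 V ≥ V_ov = 0.581 V, confirming saturation.

I_D = 0.682 mA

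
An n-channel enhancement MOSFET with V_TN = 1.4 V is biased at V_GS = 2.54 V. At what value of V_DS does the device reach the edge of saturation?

V_DS,sat = 1.14 V

The boundary between triode and saturation is V_DS = V_GS − V_TN = V_ov.
V_ov = 2.54 − 1.4 = 1.14 V.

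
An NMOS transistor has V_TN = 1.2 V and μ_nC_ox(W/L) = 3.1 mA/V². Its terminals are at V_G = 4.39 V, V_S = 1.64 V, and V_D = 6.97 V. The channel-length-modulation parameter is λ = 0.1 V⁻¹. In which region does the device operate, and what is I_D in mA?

Saturation; I_D = 5.71 mA

V_GS = V_G − V_S = 4.39 − 1.64 = 2.75 V; V_DS = V_D − V_S = 6.97 − 1.64 = 5.33 V.
V_ov = V_GS − V_TN = 2.75 − 1.2 = 1.55 V.
Since V_DS = 5.33 V ≥ V_ov = 1.55 V, the device is in saturation.
I_D = ½ k_n V_ov² (1 + λ V_DS) = 0.5 × 3.1 × 1.55² × (1 + 0.1 × 5.33) = 5.71 mA.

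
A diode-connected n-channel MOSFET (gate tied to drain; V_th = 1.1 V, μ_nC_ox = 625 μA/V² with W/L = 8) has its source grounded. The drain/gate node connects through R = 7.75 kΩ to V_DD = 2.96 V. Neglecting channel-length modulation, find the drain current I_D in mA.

With gate tied to drain, V_GS = V_DS ≥ V_GS − V_th, so the device is in saturation.
k_n = μ_nC_ox · (W/L) = 5 mA/V².
KCL at the drain: ½ k_n (V_GS − V_th)² = (V_DD − V_GS)/R.
Let x = V_GS − 1.1. Then 19.4 x² + x − 1.86 = 0, giving x = 0.285 V (positive root), so V_GS = 1.39 V.
I_D = (V_DD − V_GS)/R = (2.96 − 1.39) / 7.75 = 0.203 mA.

I_D = 0.203 mA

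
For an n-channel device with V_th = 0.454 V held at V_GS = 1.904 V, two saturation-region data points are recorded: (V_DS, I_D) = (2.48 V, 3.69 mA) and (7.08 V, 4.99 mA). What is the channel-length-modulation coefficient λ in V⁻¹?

With V_GS fixed, I_D ∝ (1 + λ V_DS) in saturation, so I_D2/I_D1 = (1 + λ V_DS2)/(1 + λ V_DS1).
4.99/3.69 = 1.352 = (1 + 7.08 λ)/(1 + 2.48 λ).
Solving: λ (I_D1 V_DS2 − I_D2 V_DS1) = I_D2 − I_D1, so λ = (4.99 − 3.69) / (3.69 × 7.08 − 4.99 × 2.48) = 1.3 / 13.7 = 0.0945 V⁻¹.

λ = 0.0945 V⁻¹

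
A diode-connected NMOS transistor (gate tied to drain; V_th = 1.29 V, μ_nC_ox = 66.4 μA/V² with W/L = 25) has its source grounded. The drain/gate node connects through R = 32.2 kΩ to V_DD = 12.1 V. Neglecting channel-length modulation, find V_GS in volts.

With gate tied to drain, V_GS = V_DS ≥ V_GS − V_th, so the device is in saturation.
k_n = μ_nC_ox · (W/L) = 1.66 mA/V².
KCL at the drain: ½ k_n (V_GS − V_th)² = (V_DD − V_GS)/R.
Let x = V_GS − 1.29. Then 26.7 x² + x − 10.81 = 0, giving x = 0.618 V (positive root), so V_GS = 1.91 V.
I_D = (V_DD − V_GS)/R = (12.1 − 1.91) / 32.2 = 0.317 mA.

V_GS = 1.91 V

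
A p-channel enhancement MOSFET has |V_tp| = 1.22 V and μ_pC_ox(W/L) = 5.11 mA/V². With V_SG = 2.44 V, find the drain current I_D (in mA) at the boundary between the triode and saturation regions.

At the boundary V_SD = V_ov = V_SG − |V_tp| = 2.44 − 1.22 = 1.22 V.
I_D = ½ k_p V_ov² = 0.5 × 5.11 × 1.22² = 3.8 mA.

I_D = 3.80 mA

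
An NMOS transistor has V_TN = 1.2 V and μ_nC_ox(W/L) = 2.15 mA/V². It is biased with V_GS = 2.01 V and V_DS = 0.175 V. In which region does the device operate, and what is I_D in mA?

Triode; I_D = 0.272 mA

V_ov = V_GS − V_TN = 2.01 − 1.2 = 0.81 V.
Since V_DS = 0.175 V < V_ov = 0.81 V, the device is in the triode region.
I_D = k_n [V_ov · V_DS − ½ V_DS²] = 2.15 × [0.81 × 0.175 − 0.5 × 0.175²] = 0.272 mA.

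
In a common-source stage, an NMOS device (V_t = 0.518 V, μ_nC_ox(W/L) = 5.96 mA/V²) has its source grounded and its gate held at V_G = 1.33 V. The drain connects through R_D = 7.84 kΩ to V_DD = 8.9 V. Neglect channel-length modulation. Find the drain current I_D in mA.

I_D = 1.10 mA

V_GS = V_G = 1.33 V, so V_ov = 1.33 − 0.518 = 0.812 V.
Assume saturation: I_D = ½ k_n V_ov² = 0.5 × 5.96 × 0.812² = 1.96 mA, giving V_DS = V_DD − I_D R_D = 8.9 − 1.96 × 7.84 = -6.5 V.
But -6.5 V < V_ov = 0.812 V, so the device is actually in triode.
In triode I_D = k_n[V_ov V_DS − ½ V_DS²] and I_D = (V_DD − V_DS)/R_D. Equating: 23.4 V_DS² − 38.94 V_DS + 8.9 = 0, giving V_DS = 0.273 V (the root below V_ov).
I_D = (8.9 − 0.273) / 7.84 = 1.1 mA.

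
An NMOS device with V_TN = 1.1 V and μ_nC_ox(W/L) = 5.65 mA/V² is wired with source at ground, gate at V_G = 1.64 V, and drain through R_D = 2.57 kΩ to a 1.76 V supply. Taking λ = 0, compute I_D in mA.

V_GS = V_G = 1.64 V, so V_ov = 1.64 − 1.1 = 0.54 V.
Assume saturation: I_D = ½ k_n V_ov² = 0.5 × 5.65 × 0.54² = 0.824 mA, giving V_DS = V_DD − I_D R_D = 1.76 − 0.824 × 2.57 = -0.357 V.
But -0.357 V < V_ov = 0.54 V, so the device is actually in triode.
In triode I_D = k_n[V_ov V_DS − ½ V_DS²] and I_D = (V_DD − V_DS)/R_D. Equating: 7.26 V_DS² − 8.841 V_DS + 1.76 = 0, giving V_DS = 0.251 V (the root below V_ov).
I_D = (1.76 − 0.251) / 2.57 = 0.587 mA.

I_D = 0.587 mA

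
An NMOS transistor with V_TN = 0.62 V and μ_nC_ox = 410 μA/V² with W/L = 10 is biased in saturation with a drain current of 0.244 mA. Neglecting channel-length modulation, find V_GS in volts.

V_GS = 0.965 V

k_n = μ_nC_ox · (W/L) = 4.1 mA/V².
In saturation I_D = ½ k_n (V_GS − V_TN)², so V_GS − V_TN = √(2 I_D / k_n) = √(2 × 0.244 / 4.1) = 0.345 V.
V_GS = 0.62 + 0.345 = 0.965 V.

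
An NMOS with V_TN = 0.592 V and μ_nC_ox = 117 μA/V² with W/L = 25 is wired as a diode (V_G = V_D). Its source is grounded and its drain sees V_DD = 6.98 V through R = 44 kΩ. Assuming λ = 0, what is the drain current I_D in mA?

I_D = 0.138 mA

With gate tied to drain, V_GS = V_DS ≥ V_GS − V_TN, so the device is in saturation.
k_n = μ_nC_ox · (W/L) = 2.925 mA/V².
KCL at the drain: ½ k_n (V_GS − V_TN)² = (V_DD − V_GS)/R.
Let x = V_GS − 0.592. Then 64.3 x² + x − 6.388 = 0, giving x = 0.307 V (positive root), so V_GS = 0.899 V.
I_D = (V_DD − V_GS)/R = (6.98 − 0.899) / 44 = 0.138 mA.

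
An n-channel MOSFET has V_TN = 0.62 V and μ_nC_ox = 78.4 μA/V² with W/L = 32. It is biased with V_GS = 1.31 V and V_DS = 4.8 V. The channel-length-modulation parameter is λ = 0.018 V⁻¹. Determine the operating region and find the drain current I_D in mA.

Saturation; I_D = 0.649 mA

k_n = μ_nC_ox · (W/L) = 2.509 mA/V².
V_ov = V_GS − V_TN = 1.31 − 0.62 = 0.69 V.
Since V_DS = 4.8 V ≥ V_ov = 0.69 V, the device is in saturation.
I_D = ½ k_n V_ov² (1 + λ V_DS) = 0.5 × 2.509 × 0.69² × (1 + 0.018 × 4.8) = 0.649 mA.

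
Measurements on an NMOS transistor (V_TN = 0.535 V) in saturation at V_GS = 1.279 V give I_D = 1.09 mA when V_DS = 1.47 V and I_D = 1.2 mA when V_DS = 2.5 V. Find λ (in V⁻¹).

With V_GS fixed, I_D ∝ (1 + λ V_DS) in saturation, so I_D2/I_D1 = (1 + λ V_DS2)/(1 + λ V_DS1).
1.2/1.09 = 1.101 = (1 + 2.5 λ)/(1 + 1.47 λ).
Solving: λ (I_D1 V_DS2 − I_D2 V_DS1) = I_D2 − I_D1, so λ = (1.2 − 1.09) / (1.09 × 2.5 − 1.2 × 1.47) = 0.11 / 0.961 = 0.114 V⁻¹.

λ = 0.114 V⁻¹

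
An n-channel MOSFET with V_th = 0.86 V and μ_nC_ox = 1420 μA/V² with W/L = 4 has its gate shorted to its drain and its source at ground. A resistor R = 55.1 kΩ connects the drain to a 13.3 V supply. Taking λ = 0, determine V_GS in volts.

With gate tied to drain, V_GS = V_DS ≥ V_GS − V_th, so the device is in saturation.
k_n = μ_nC_ox · (W/L) = 5.68 mA/V².
KCL at the drain: ½ k_n (V_GS − V_th)² = (V_DD − V_GS)/R.
Let x = V_GS − 0.86. Then 156 x² + x − 12.44 = 0, giving x = 0.279 V (positive root), so V_GS = 1.14 V.
I_D = (V_DD − V_GS)/R = (13.3 − 1.14) / 55.1 = 0.221 mA.

V_GS = 1.14 V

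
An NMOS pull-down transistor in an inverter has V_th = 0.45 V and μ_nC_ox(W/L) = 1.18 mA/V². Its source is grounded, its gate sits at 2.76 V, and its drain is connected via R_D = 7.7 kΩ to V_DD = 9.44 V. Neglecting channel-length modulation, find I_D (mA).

I_D = 1.16 mA

V_GS = V_G = 2.76 V, so V_ov = 2.76 − 0.45 = 2.31 V.
Assume saturation: I_D = ½ k_n V_ov² = 0.5 × 1.18 × 2.31² = 3.15 mA, giving V_DS = V_DD − I_D R_D = 9.44 − 3.15 × 7.7 = -14.8 V.
But -14.8 V < V_ov = 2.31 V, so the device is actually in triode.
In triode I_D = k_n[V_ov V_DS − ½ V_DS²] and I_D = (V_DD − V_DS)/R_D. Equating: 4.54 V_DS² − 21.99 V_DS + 9.44 = 0, giving V_DS = 0.476 V (the root below V_ov).
I_D = (9.44 − 0.476) / 7.7 = 1.16 mA.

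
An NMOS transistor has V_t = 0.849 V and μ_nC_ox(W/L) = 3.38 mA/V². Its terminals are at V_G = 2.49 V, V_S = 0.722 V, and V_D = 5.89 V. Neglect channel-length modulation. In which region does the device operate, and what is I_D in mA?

V_GS = V_G − V_S = 2.49 − 0.722 = 1.77 V; V_DS = V_D − V_S = 5.89 − 0.722 = 5.17 V.
V_ov = V_GS − V_t = 1.77 − 0.849 = 0.919 V.
Since V_DS = 5.17 V ≥ V_ov = 0.919 V, the device is in saturation.
I_D = ½ k_n V_ov² = 0.5 × 3.38 × 0.919² = 1.43 mA.

Saturation; I_D = 1.43 mA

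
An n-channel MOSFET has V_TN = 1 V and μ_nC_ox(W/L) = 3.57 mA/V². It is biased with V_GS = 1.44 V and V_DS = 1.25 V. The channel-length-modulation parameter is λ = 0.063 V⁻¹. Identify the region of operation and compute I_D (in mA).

V_ov = V_GS − V_TN = 1.44 − 1 = 0.44 V.
Since V_DS = 1.25 V ≥ V_ov = 0.44 V, the device is in saturation.
I_D = ½ k_n V_ov² (1 + λ V_DS) = 0.5 × 3.57 × 0.44² × (1 + 0.063 × 1.25) = 0.373 mA.

Saturation; I_D = 0.373 mA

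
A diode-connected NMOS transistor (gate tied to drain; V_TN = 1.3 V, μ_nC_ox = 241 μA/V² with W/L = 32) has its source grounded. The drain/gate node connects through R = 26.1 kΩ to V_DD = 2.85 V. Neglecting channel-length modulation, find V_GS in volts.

With gate tied to drain, V_GS = V_DS ≥ V_GS − V_TN, so the device is in saturation.
k_n = μ_nC_ox · (W/L) = 7.712 mA/V².
KCL at the drain: ½ k_n (V_GS − V_TN)² = (V_DD − V_GS)/R.
Let x = V_GS − 1.3. Then 101 x² + x − 1.55 = 0, giving x = 0.119 V (positive root), so V_GS = 1.42 V.
I_D = (V_DD − V_GS)/R = (2.85 − 1.42) / 26.1 = 0.0548 mA.

V_GS = 1.42 V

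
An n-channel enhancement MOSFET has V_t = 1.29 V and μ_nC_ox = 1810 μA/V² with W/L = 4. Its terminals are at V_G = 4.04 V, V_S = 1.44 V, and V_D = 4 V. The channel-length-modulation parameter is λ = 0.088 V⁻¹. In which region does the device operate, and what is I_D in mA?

V_GS = V_G − V_S = 4.04 − 1.44 = 2.6 V; V_DS = V_D − V_S = 4 − 1.44 = 2.56 V.
k_n = μ_nC_ox · (W/L) = 7.24 mA/V².
V_ov = V_GS − V_t = 2.6 − 1.29 = 1.31 V.
Since V_DS = 2.56 V ≥ V_ov = 1.31 V, the device is in saturation.
I_D = ½ k_n V_ov² (1 + λ V_DS) = 0.5 × 7.24 × 1.31² × (1 + 0.088 × 2.56) = 7.61 mA.

Saturation; I_D = 7.61 mA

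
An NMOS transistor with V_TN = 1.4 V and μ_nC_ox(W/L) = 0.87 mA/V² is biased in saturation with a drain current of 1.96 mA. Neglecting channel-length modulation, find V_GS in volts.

In saturation I_D = ½ k_n (V_GS − V_TN)², so V_GS − V_TN = √(2 I_D / k_n) = √(2 × 1.96 / 0.87) = 2.12 V.
V_GS = 1.4 + 2.12 = 3.52 V.

V_GS = 3.52 V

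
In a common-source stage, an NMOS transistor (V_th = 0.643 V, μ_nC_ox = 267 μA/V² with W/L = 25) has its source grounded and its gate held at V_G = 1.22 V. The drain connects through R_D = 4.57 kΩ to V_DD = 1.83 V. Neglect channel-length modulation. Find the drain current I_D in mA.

V_GS = V_G = 1.22 V, so V_ov = 1.22 − 0.643 = 0.577 V.
k_n = μ_nC_ox · (W/L) = 6.675 mA/V².
Assume saturation: I_D = ½ k_n V_ov² = 0.5 × 6.675 × 0.577² = 1.11 mA, giving V_DS = V_DD − I_D R_D = 1.83 − 1.11 × 4.57 = -3.25 V.
But -3.25 V < V_ov = 0.577 V, so the device is actually in triode.
In triode I_D = k_n[V_ov V_DS − ½ V_DS²] and I_D = (V_DD − V_DS)/R_D. Equating: 15.3 V_DS² − 18.6 V_DS + 1.83 = 0, giving V_DS = 0.108 V (the root below V_ov).
I_D = (1.83 − 0.108) / 4.57 = 0.377 mA.

I_D = 0.377 mA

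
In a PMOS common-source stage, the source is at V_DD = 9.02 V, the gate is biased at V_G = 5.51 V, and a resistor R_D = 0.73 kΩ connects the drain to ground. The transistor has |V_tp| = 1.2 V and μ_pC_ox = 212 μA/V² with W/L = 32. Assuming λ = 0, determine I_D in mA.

V_SG = V_DD − V_G = 9.02 − 5.51 = 3.51 V, so V_ov = 3.51 − 1.2 = 2.31 V.
k_p = μ_pC_ox · (W/L) = 6.784 mA/V².
Assume saturation: I_D = ½ k_p V_ov² = 0.5 × 6.784 × 2.31² = 18.1 mA, giving V_SD = V_DD − I_D R_D = 9.02 − 18.1 × 0.73 = -4.19 V.
But -4.19 V < V_ov = 2.31 V, so the device is actually in triode.
In triode I_D = k_p[V_ov V_SD − ½ V_SD²] and I_D = (V_DD − V_SD)/R_D. Equating: 2.48 V_SD² − 12.44 V_SD + 9.02 = 0, giving V_SD = 0.879 V (the root below V_ov).
I_D = (9.02 − 0.879) / 0.73 = 11.2 mA.

I_D = 11.2 mA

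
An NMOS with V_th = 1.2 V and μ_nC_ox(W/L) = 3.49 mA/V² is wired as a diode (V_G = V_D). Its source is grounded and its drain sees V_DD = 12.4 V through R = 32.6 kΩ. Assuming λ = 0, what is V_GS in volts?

V_GS = 1.64 V

With gate tied to drain, V_GS = V_DS ≥ V_GS − V_th, so the device is in saturation.
KCL at the drain: ½ k_n (V_GS − V_th)² = (V_DD − V_GS)/R.
Let x = V_GS − 1.2. Then 56.9 x² + x − 11.2 = 0, giving x = 0.435 V (positive root), so V_GS = 1.64 V.
I_D = (V_DD − V_GS)/R = (12.4 − 1.64) / 32.6 = 0.33 mA.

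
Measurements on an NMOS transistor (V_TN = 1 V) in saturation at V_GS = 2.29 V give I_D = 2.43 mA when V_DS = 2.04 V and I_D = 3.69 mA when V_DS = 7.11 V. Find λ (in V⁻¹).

λ = 0.129 V⁻¹

With V_GS fixed, I_D ∝ (1 + λ V_DS) in saturation, so I_D2/I_D1 = (1 + λ V_DS2)/(1 + λ V_DS1).
3.69/2.43 = 1.519 = (1 + 7.11 λ)/(1 + 2.04 λ).
Solving: λ (I_D1 V_DS2 − I_D2 V_DS1) = I_D2 − I_D1, so λ = (3.69 − 2.43) / (2.43 × 7.11 − 3.69 × 2.04) = 1.26 / 9.75 = 0.129 V⁻¹.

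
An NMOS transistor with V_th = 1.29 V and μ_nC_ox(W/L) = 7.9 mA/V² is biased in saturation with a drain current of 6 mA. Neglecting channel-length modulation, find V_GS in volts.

V_GS = 2.52 V

In saturation I_D = ½ k_n (V_GS − V_th)², so V_GS − V_th = √(2 I_D / k_n) = √(2 × 6 / 7.9) = 1.23 V.
V_GS = 1.29 + 1.23 = 2.52 V.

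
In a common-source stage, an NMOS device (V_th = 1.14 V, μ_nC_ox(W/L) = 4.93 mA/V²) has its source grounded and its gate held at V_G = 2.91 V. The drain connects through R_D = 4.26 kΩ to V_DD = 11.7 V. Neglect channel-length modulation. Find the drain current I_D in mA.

V_GS = V_G = 2.91 V, so V_ov = 2.91 − 1.14 = 1.77 V.
Assume saturation: I_D = ½ k_n V_ov² = 0.5 × 4.93 × 1.77² = 7.72 mA, giving V_DS = V_DD − I_D R_D = 11.7 − 7.72 × 4.26 = -21.2 V.
But -21.2 V < V_ov = 1.77 V, so the device is actually in triode.
In triode I_D = k_n[V_ov V_DS − ½ V_DS²] and I_D = (V_DD − V_DS)/R_D. Equating: 10.5 V_DS² − 38.17 V_DS + 11.7 = 0, giving V_DS = 0.338 V (the root below V_ov).
I_D = (11.7 − 0.338) / 4.26 = 2.67 mA.

I_D = 2.67 mA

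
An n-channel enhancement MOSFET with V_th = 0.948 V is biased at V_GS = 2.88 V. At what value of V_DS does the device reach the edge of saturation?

The boundary between triode and saturation is V_DS = V_GS − V_th = V_ov.
V_ov = 2.88 − 0.948 = 1.93 V.

V_DS,sat = 1.93 V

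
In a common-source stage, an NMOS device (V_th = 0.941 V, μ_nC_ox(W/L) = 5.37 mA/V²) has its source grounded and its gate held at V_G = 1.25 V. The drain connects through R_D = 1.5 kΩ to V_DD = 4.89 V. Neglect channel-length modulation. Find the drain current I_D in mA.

V_GS = V_G = 1.25 V, so V_ov = 1.25 − 0.941 = 0.309 V.
Assume saturation: I_D = ½ k_n V_ov² = 0.5 × 5.37 × 0.309² = 0.256 mA, giving V_DS = V_DD − I_D R_D = 4.89 − 0.256 × 1.5 = 4.51 V.
V_DS = 4.51 V ≥ V_ov = 0.309 V, confirming saturation.

I_D = 0.256 mA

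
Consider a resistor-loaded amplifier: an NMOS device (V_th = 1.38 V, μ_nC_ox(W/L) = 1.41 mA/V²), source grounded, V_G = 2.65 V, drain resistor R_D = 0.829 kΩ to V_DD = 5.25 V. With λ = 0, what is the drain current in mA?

I_D = 1.14 mA

V_GS = V_G = 2.65 V, so V_ov = 2.65 − 1.38 = 1.27 V.
Assume saturation: I_D = ½ k_n V_ov² = 0.5 × 1.41 × 1.27² = 1.14 mA, giving V_DS = V_DD − I_D R_D = 5.25 − 1.14 × 0.829 = 4.31 V.
V_DS = 4.31 V ≥ V_ov = 1.27 V, confirming saturation.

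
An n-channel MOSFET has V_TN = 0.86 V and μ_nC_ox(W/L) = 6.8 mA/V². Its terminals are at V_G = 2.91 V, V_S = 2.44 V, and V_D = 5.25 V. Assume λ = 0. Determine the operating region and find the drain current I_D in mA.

Cutoff; I_D = 0 mA

V_GS = V_G − V_S = 2.91 − 2.44 = 0.47 V; V_DS = V_D − V_S = 5.25 − 2.44 = 2.81 V.
V_GS = 0.47 V < V_TN = 0.86 V, so the transistor is in cutoff.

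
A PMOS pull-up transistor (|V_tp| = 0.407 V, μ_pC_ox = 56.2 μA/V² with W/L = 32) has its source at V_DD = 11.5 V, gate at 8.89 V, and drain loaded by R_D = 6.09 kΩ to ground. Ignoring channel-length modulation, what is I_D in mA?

I_D = 1.80 mA

V_SG = V_DD − V_G = 11.5 − 8.89 = 2.61 V, so V_ov = 2.61 − 0.407 = 2.2 V.
k_p = μ_pC_ox · (W/L) = 1.798 mA/V².
Assume saturation: I_D = ½ k_p V_ov² = 0.5 × 1.798 × 2.2² = 4.36 mA, giving V_SD = V_DD − I_D R_D = 11.5 − 4.36 × 6.09 = -15.1 V.
But -15.1 V < V_ov = 2.2 V, so the device is actually in triode.
In triode I_D = k_p[V_ov V_SD − ½ V_SD²] and I_D = (V_DD − V_SD)/R_D. Equating: 5.48 V_SD² − 25.13 V_SD + 11.5 = 0, giving V_SD = 0.516 V (the root below V_ov).
I_D = (11.5 − 0.516) / 6.09 = 1.8 mA.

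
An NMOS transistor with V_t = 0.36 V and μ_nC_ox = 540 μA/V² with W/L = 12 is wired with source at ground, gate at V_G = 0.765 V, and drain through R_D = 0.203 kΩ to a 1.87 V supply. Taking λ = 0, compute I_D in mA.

I_D = 0.531 mA

V_GS = V_G = 0.765 V, so V_ov = 0.765 − 0.36 = 0.405 V.
k_n = μ_nC_ox · (W/L) = 6.48 mA/V².
Assume saturation: I_D = ½ k_n V_ov² = 0.5 × 6.48 × 0.405² = 0.531 mA, giving V_DS = V_DD − I_D R_D = 1.87 − 0.531 × 0.203 = 1.76 V.
V_DS = 1.76 V ≥ V_ov = 0.405 V, confirming saturation.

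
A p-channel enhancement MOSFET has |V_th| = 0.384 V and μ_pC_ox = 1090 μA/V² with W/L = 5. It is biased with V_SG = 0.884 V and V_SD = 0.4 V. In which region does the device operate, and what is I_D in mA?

Triode; I_D = 0.654 mA

k_p = μ_pC_ox · (W/L) = 5.45 mA/V².
V_ov = V_SG − |V_th| = 0.884 − 0.384 = 0.5 V.
Since V_SD = 0.4 V < V_ov = 0.5 V, the device is in the triode region.
I_D = k_p [V_ov · V_SD − ½ V_SD²] = 5.45 × [0.5 × 0.4 − 0.5 × 0.4²] = 0.654 mA.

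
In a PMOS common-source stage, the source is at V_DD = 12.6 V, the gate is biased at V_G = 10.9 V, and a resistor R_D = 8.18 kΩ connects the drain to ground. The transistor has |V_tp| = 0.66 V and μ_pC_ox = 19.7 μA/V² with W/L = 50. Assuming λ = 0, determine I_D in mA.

I_D = 0.533 mA

V_SG = V_DD − V_G = 12.6 − 10.9 = 1.7 V, so V_ov = 1.7 − 0.66 = 1.04 V.
k_p = μ_pC_ox · (W/L) = 0.985 mA/V².
Assume saturation: I_D = ½ k_p V_ov² = 0.5 × 0.985 × 1.04² = 0.533 mA, giving V_SD = V_DD − I_D R_D = 12.6 − 0.533 × 8.18 = 8.24 V.
V_SD = 8.24 V ≥ V_ov = 1.04 V, confirming saturation.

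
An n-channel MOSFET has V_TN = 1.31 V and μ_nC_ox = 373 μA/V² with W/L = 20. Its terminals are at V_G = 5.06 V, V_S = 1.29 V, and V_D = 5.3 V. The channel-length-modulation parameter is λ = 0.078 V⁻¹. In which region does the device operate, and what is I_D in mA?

V_GS = V_G − V_S = 5.06 − 1.29 = 3.77 V; V_DS = V_D − V_S = 5.3 − 1.29 = 4.01 V.
k_n = μ_nC_ox · (W/L) = 7.46 mA/V².
V_ov = V_GS − V_TN = 3.77 − 1.31 = 2.46 V.
Since V_DS = 4.01 V ≥ V_ov = 2.46 V, the device is in saturation.
I_D = ½ k_n V_ov² (1 + λ V_DS) = 0.5 × 7.46 × 2.46² × (1 + 0.078 × 4.01) = 29.6 mA.

Saturation; I_D = 29.6 mA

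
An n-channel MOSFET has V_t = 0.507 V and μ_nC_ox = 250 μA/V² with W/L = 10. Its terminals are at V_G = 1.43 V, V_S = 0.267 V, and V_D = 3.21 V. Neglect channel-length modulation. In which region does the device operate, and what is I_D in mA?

Saturation; I_D = 0.538 mA

V_GS = V_G − V_S = 1.43 − 0.267 = 1.16 V; V_DS = V_D − V_S = 3.21 − 0.267 = 2.94 V.
k_n = μ_nC_ox · (W/L) = 2.5 mA/V².
V_ov = V_GS − V_t = 1.16 − 0.507 = 0.656 V.
Since V_DS = 2.94 V ≥ V_ov = 0.656 V, the device is in saturation.
I_D = ½ k_n V_ov² = 0.5 × 2.5 × 0.656² = 0.538 mA.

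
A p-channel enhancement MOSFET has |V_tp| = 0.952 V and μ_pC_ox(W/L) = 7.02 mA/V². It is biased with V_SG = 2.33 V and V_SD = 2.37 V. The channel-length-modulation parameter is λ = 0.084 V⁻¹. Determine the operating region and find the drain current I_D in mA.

Saturation; I_D = 7.99 mA

V_ov = V_SG − |V_tp| = 2.33 − 0.952 = 1.38 V.
Since V_SD = 2.37 V ≥ V_ov = 1.38 V, the device is in saturation.
I_D = ½ k_p V_ov² (1 + λ V_SD) = 0.5 × 7.02 × 1.38² × (1 + 0.084 × 2.37) = 7.99 mA.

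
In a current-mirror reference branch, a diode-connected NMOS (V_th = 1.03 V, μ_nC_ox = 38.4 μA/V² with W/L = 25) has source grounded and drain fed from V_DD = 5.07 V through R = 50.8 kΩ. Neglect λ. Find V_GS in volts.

With gate tied to drain, V_GS = V_DS ≥ V_GS − V_th, so the device is in saturation.
k_n = μ_nC_ox · (W/L) = 0.96 mA/V².
KCL at the drain: ½ k_n (V_GS − V_th)² = (V_DD − V_GS)/R.
Let x = V_GS − 1.03. Then 24.4 x² + x − 4.04 = 0, giving x = 0.387 V (positive root), so V_GS = 1.42 V.
I_D = (V_DD − V_GS)/R = (5.07 − 1.42) / 50.8 = 0.0719 mA.

V_GS = 1.42 V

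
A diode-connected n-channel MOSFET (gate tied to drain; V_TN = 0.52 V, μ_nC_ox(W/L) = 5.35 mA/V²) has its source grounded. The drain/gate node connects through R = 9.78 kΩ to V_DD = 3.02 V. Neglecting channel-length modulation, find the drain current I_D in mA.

I_D = 0.226 mA

With gate tied to drain, V_GS = V_DS ≥ V_GS − V_TN, so the device is in saturation.
KCL at the drain: ½ k_n (V_GS − V_TN)² = (V_DD − V_GS)/R.
Let x = V_GS − 0.52. Then 26.2 x² + x − 2.5 = 0, giving x = 0.291 V (positive root), so V_GS = 0.811 V.
I_D = (V_DD − V_GS)/R = (3.02 − 0.811) / 9.78 = 0.226 mA.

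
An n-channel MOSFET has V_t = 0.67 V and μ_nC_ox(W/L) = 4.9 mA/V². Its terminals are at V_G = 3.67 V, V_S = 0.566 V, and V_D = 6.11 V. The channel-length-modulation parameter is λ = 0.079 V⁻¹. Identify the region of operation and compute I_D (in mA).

V_GS = V_G − V_S = 3.67 − 0.566 = 3.1 V; V_DS = V_D − V_S = 6.11 − 0.566 = 5.54 V.
V_ov = V_GS − V_t = 3.1 − 0.67 = 2.43 V.
Since V_DS = 5.54 V ≥ V_ov = 2.43 V, the device is in saturation.
I_D = ½ k_n V_ov² (1 + λ V_DS) = 0.5 × 4.9 × 2.43² × (1 + 0.079 × 5.54) = 20.9 mA.

Saturation; I_D = 20.9 mA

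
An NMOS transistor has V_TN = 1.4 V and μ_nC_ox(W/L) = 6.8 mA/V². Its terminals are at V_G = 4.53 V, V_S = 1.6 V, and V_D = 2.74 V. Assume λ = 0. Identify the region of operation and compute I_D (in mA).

Triode; I_D = 7.44 mA

V_GS = V_G − V_S = 4.53 − 1.6 = 2.93 V; V_DS = V_D − V_S = 2.74 − 1.6 = 1.14 V.
V_ov = V_GS − V_TN = 2.93 − 1.4 = 1.53 V.
Since V_DS = 1.14 V < V_ov = 1.53 V, the device is in the triode region.
I_D = k_n [V_ov · V_DS − ½ V_DS²] = 6.8 × [1.53 × 1.14 − 0.5 × 1.14²] = 7.44 mA.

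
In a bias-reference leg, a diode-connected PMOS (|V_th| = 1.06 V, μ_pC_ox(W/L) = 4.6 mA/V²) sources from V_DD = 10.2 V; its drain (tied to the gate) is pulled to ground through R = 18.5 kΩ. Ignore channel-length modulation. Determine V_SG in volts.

V_SG = 1.51 V

With gate tied to drain, V_SG = V_SD ≥ V_SG − |V_th|, so the device is in saturation.
KCL at the drain: ½ k_p (V_SG − |V_th|)² = (V_DD − V_SG)/R.
Let x = V_SG − 1.06. Then 42.5 x² + x − 9.14 = 0, giving x = 0.452 V (positive root), so V_SG = 1.51 V.
I_D = (V_DD − V_SG)/R = (10.2 − 1.51) / 18.5 = 0.47 mA.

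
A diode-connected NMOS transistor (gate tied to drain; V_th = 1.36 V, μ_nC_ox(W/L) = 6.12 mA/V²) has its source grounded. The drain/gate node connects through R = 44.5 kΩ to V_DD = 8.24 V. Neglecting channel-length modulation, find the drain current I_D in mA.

I_D = 0.150 mA

With gate tied to drain, V_GS = V_DS ≥ V_GS − V_th, so the device is in saturation.
KCL at the drain: ½ k_n (V_GS − V_th)² = (V_DD − V_GS)/R.
Let x = V_GS − 1.36. Then 136 x² + x − 6.88 = 0, giving x = 0.221 V (positive root), so V_GS = 1.58 V.
I_D = (V_DD − V_GS)/R = (8.24 − 1.58) / 44.5 = 0.15 mA.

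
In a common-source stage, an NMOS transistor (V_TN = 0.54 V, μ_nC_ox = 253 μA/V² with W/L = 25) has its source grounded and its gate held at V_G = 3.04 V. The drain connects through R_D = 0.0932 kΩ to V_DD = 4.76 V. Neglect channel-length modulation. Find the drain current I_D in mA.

V_GS = V_G = 3.04 V, so V_ov = 3.04 − 0.54 = 2.5 V.
k_n = μ_nC_ox · (W/L) = 6.325 mA/V².
Assume saturation: I_D = ½ k_n V_ov² = 0.5 × 6.325 × 2.5² = 19.8 mA, giving V_DS = V_DD − I_D R_D = 4.76 − 19.8 × 0.0932 = 2.92 V.
V_DS = 2.92 V ≥ V_ov = 2.5 V, confirming saturation.

I_D = 19.8 mA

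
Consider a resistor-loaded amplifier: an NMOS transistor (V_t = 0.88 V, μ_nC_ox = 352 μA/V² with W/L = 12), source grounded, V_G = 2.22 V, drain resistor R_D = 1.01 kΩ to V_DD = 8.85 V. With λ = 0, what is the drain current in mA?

V_GS = V_G = 2.22 V, so V_ov = 2.22 − 0.88 = 1.34 V.
k_n = μ_nC_ox · (W/L) = 4.224 mA/V².
Assume saturation: I_D = ½ k_n V_ov² = 0.5 × 4.224 × 1.34² = 3.79 mA, giving V_DS = V_DD − I_D R_D = 8.85 − 3.79 × 1.01 = 5.02 V.
V_DS = 5.02 V ≥ V_ov = 1.34 V, confirming saturation.

I_D = 3.79 mA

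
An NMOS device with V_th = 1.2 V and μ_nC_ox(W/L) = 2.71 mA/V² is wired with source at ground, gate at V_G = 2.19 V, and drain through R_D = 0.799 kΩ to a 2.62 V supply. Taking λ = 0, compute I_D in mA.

I_D = 1.33 mA

V_GS = V_G = 2.19 V, so V_ov = 2.19 − 1.2 = 0.99 V.
Assume saturation: I_D = ½ k_n V_ov² = 0.5 × 2.71 × 0.99² = 1.33 mA, giving V_DS = V_DD − I_D R_D = 2.62 − 1.33 × 0.799 = 1.56 V.
V_DS = 1.56 V ≥ V_ov = 0.99 V, confirming saturation.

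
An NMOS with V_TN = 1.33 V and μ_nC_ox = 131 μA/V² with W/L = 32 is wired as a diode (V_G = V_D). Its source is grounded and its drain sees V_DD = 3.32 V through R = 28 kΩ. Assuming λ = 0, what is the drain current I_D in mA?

I_D = 0.0648 mA

With gate tied to drain, V_GS = V_DS ≥ V_GS − V_TN, so the device is in saturation.
k_n = μ_nC_ox · (W/L) = 4.192 mA/V².
KCL at the drain: ½ k_n (V_GS − V_TN)² = (V_DD − V_GS)/R.
Let x = V_GS − 1.33. Then 58.7 x² + x − 1.99 = 0, giving x = 0.176 V (positive root), so V_GS = 1.51 V.
I_D = (V_DD − V_GS)/R = (3.32 − 1.51) / 28 = 0.0648 mA.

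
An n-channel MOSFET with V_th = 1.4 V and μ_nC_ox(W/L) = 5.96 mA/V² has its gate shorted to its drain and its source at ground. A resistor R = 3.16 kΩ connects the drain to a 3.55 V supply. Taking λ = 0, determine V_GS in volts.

V_GS = 1.83 V

With gate tied to drain, V_GS = V_DS ≥ V_GS − V_th, so the device is in saturation.
KCL at the drain: ½ k_n (V_GS − V_th)² = (V_DD − V_GS)/R.
Let x = V_GS − 1.4. Then 9.42 x² + x − 2.15 = 0, giving x = 0.428 V (positive root), so V_GS = 1.83 V.
I_D = (V_DD − V_GS)/R = (3.55 − 1.83) / 3.16 = 0.545 mA.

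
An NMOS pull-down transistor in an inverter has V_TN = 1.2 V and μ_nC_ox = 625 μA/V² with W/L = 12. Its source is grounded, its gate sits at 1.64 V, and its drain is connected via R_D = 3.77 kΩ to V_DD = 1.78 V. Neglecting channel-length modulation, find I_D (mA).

I_D = 0.430 mA

V_GS = V_G = 1.64 V, so V_ov = 1.64 − 1.2 = 0.44 V.
k_n = μ_nC_ox · (W/L) = 7.5 mA/V².
Assume saturation: I_D = ½ k_n V_ov² = 0.5 × 7.5 × 0.44² = 0.726 mA, giving V_DS = V_DD − I_D R_D = 1.78 − 0.726 × 3.77 = -0.957 V.
But -0.957 V < V_ov = 0.44 V, so the device is actually in triode.
In triode I_D = k_n[V_ov V_DS − ½ V_DS²] and I_D = (V_DD − V_DS)/R_D. Equating: 14.1 V_DS² − 13.44 V_DS + 1.78 = 0, giving V_DS = 0.159 V (the root below V_ov).
I_D = (1.78 − 0.159) / 3.77 = 0.43 mA.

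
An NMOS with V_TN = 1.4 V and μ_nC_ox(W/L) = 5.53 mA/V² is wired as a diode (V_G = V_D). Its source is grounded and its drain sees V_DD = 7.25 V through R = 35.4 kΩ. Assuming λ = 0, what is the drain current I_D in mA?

With gate tied to drain, V_GS = V_DS ≥ V_GS − V_TN, so the device is in saturation.
KCL at the drain: ½ k_n (V_GS − V_TN)² = (V_DD − V_GS)/R.
Let x = V_GS − 1.4. Then 97.9 x² + x − 5.85 = 0, giving x = 0.239 V (positive root), so V_GS = 1.64 V.
I_D = (V_DD − V_GS)/R = (7.25 − 1.64) / 35.4 = 0.158 mA.

I_D = 0.158 mA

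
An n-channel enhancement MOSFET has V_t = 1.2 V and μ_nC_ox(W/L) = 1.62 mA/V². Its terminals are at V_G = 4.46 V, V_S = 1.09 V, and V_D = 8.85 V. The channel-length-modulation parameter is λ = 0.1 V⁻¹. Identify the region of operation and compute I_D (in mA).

V_GS = V_G − V_S = 4.46 − 1.09 = 3.37 V; V_DS = V_D − V_S = 8.85 − 1.09 = 7.76 V.
V_ov = V_GS − V_t = 3.37 − 1.2 = 2.17 V.
Since V_DS = 7.76 V ≥ V_ov = 2.17 V, the device is in saturation.
I_D = ½ k_n V_ov² (1 + λ V_DS) = 0.5 × 1.62 × 2.17² × (1 + 0.1 × 7.76) = 6.77 mA.

Saturation; I_D = 6.77 mA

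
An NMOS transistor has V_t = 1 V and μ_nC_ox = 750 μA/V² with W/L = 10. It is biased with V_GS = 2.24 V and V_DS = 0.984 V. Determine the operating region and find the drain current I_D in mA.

k_n = μ_nC_ox · (W/L) = 7.5 mA/V².
V_ov = V_GS − V_t = 2.24 − 1 = 1.24 V.
Since V_DS = 0.984 V < V_ov = 1.24 V, the device is in the triode region.
I_D = k_n [V_ov · V_DS − ½ V_DS²] = 7.5 × [1.24 × 0.984 − 0.5 × 0.984²] = 5.52 mA.

Triode; I_D = 5.52 mA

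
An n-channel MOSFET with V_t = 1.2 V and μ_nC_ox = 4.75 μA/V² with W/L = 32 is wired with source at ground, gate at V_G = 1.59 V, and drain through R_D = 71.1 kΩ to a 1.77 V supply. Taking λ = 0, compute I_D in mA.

I_D = 0.0116 mA

V_GS = V_G = 1.59 V, so V_ov = 1.59 − 1.2 = 0.39 V.
k_n = μ_nC_ox · (W/L) = 0.152 mA/V².
Assume saturation: I_D = ½ k_n V_ov² = 0.5 × 0.152 × 0.39² = 0.0116 mA, giving V_DS = V_DD − I_D R_D = 1.77 − 0.0116 × 71.1 = 0.948 V.
V_DS = 0.948 V ≥ V_ov = 0.39 V, confirming saturation.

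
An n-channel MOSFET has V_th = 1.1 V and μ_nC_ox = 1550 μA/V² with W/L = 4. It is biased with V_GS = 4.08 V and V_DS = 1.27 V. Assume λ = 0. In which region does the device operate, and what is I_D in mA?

Triode; I_D = 18.5 mA

k_n = μ_nC_ox · (W/L) = 6.2 mA/V².
V_ov = V_GS − V_th = 4.08 − 1.1 = 2.98 V.
Since V_DS = 1.27 V < V_ov = 2.98 V, the device is in the triode region.
I_D = k_n [V_ov · V_DS − ½ V_DS²] = 6.2 × [2.98 × 1.27 − 0.5 × 1.27²] = 18.5 mA.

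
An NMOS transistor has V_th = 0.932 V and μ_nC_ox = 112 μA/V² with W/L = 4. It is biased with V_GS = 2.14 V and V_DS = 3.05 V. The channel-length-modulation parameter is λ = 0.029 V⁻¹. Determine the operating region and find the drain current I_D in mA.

k_n = μ_nC_ox · (W/L) = 0.448 mA/V².
V_ov = V_GS − V_th = 2.14 − 0.932 = 1.21 V.
Since V_DS = 3.05 V ≥ V_ov = 1.21 V, the device is in saturation.
I_D = ½ k_n V_ov² (1 + λ V_DS) = 0.5 × 0.448 × 1.21² × (1 + 0.029 × 3.05) = 0.356 mA.

Saturation; I_D = 0.356 mA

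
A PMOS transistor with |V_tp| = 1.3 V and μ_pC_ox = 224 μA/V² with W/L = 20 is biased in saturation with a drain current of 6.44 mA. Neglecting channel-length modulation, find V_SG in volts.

k_p = μ_pC_ox · (W/L) = 4.48 mA/V².
In saturation I_D = ½ k_p (V_SG − |V_tp|)², so V_SG − |V_tp| = √(2 I_D / k_p) = √(2 × 6.44 / 4.48) = 1.7 V.
V_SG = 1.3 + 1.7 = 3 V.

V_SG = 3.00 V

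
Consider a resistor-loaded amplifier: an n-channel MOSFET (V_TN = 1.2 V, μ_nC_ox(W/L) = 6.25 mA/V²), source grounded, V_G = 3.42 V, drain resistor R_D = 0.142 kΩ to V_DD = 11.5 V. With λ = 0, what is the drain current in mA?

I_D = 15.4 mA

V_GS = V_G = 3.42 V, so V_ov = 3.42 − 1.2 = 2.22 V.
Assume saturation: I_D = ½ k_n V_ov² = 0.5 × 6.25 × 2.22² = 15.4 mA, giving V_DS = V_DD − I_D R_D = 11.5 − 15.4 × 0.142 = 9.31 V.
V_DS = 9.31 V ≥ V_ov = 2.22 V, confirming saturation.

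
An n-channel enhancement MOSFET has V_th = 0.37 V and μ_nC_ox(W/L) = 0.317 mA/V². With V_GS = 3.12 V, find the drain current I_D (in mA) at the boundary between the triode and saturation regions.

I_D = 1.20 mA

At the boundary V_DS = V_ov = V_GS − V_th = 3.12 − 0.37 = 2.75 V.
I_D = ½ k_n V_ov² = 0.5 × 0.317 × 2.75² = 1.2 mA.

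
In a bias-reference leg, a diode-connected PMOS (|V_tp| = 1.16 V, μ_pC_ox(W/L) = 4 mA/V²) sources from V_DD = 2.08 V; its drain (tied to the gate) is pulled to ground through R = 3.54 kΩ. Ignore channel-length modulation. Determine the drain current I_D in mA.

I_D = 0.176 mA

With gate tied to drain, V_SG = V_SD ≥ V_SG − |V_tp|, so the device is in saturation.
KCL at the drain: ½ k_p (V_SG − |V_tp|)² = (V_DD − V_SG)/R.
Let x = V_SG − 1.16. Then 7.08 x² + x − 0.92 = 0, giving x = 0.297 V (positive root), so V_SG = 1.46 V.
I_D = (V_DD − V_SG)/R = (2.08 − 1.46) / 3.54 = 0.176 mA.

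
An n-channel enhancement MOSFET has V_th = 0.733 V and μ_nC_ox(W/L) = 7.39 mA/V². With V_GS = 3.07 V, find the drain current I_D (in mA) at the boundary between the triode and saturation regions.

I_D = 20.2 mA

At the boundary V_DS = V_ov = V_GS − V_th = 3.07 − 0.733 = 2.34 V.
I_D = ½ k_n V_ov² = 0.5 × 7.39 × 2.34² = 20.2 mA.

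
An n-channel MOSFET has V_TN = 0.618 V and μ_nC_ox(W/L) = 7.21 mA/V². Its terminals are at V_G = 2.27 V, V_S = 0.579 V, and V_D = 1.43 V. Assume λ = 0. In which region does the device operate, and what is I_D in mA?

V_GS = V_G − V_S = 2.27 − 0.579 = 1.69 V; V_DS = V_D − V_S = 1.43 − 0.579 = 0.851 V.
V_ov = V_GS − V_TN = 1.69 − 0.618 = 1.07 V.
Since V_DS = 0.851 V < V_ov = 1.07 V, the device is in the triode region.
I_D = k_n [V_ov · V_DS − ½ V_DS²] = 7.21 × [1.07 × 0.851 − 0.5 × 0.851²] = 3.97 mA.

Triode; I_D = 3.97 mA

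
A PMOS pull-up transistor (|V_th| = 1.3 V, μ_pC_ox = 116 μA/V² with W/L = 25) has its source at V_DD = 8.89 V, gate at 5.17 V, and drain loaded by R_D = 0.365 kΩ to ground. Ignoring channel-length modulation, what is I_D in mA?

I_D = 8.49 mA

V_SG = V_DD − V_G = 8.89 − 5.17 = 3.72 V, so V_ov = 3.72 − 1.3 = 2.42 V.
k_p = μ_pC_ox · (W/L) = 2.9 mA/V².
Assume saturation: I_D = ½ k_p V_ov² = 0.5 × 2.9 × 2.42² = 8.49 mA, giving V_SD = V_DD − I_D R_D = 8.89 − 8.49 × 0.365 = 5.79 V.
V_SD = 5.79 V ≥ V_ov = 2.42 V, confirming saturation.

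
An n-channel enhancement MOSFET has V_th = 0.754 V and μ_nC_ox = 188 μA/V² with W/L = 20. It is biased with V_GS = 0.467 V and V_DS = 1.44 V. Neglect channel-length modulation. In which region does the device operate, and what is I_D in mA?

V_GS = 0.467 V < V_th = 0.754 V, so the transistor is in cutoff.

Cutoff; I_D = 0 mA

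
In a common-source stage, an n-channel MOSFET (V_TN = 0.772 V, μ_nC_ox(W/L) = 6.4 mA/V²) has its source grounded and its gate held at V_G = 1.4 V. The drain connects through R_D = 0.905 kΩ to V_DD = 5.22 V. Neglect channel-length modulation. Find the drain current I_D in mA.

V_GS = V_G = 1.4 V, so V_ov = 1.4 − 0.772 = 0.628 V.
Assume saturation: I_D = ½ k_n V_ov² = 0.5 × 6.4 × 0.628² = 1.26 mA, giving V_DS = V_DD − I_D R_D = 5.22 − 1.26 × 0.905 = 4.08 V.
V_DS = 4.08 V ≥ V_ov = 0.628 V, confirming saturation.

I_D = 1.26 mA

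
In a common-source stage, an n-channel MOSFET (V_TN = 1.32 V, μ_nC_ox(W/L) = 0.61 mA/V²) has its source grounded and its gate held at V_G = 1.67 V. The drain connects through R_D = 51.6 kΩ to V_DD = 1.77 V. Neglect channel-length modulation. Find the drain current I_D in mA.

V_GS = V_G = 1.67 V, so V_ov = 1.67 − 1.32 = 0.35 V.
Assume saturation: I_D = ½ k_n V_ov² = 0.5 × 0.61 × 0.35² = 0.0374 mA, giving V_DS = V_DD − I_D R_D = 1.77 − 0.0374 × 51.6 = -0.158 V.
But -0.158 V < V_ov = 0.35 V, so the device is actually in triode.
In triode I_D = k_n[V_ov V_DS − ½ V_DS²] and I_D = (V_DD − V_DS)/R_D. Equating: 15.7 V_DS² − 12.02 V_DS + 1.77 = 0, giving V_DS = 0.199 V (the root below V_ov).
I_D = (1.77 − 0.199) / 51.6 = 0.0304 mA.

I_D = 0.0304 mA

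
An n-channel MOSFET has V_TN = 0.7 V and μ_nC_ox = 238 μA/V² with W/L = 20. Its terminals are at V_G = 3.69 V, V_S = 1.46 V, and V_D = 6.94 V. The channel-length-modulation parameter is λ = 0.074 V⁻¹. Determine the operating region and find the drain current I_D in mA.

Saturation; I_D = 7.83 mA

V_GS = V_G − V_S = 3.69 − 1.46 = 2.23 V; V_DS = V_D − V_S = 6.94 − 1.46 = 5.48 V.
k_n = μ_nC_ox · (W/L) = 4.76 mA/V².
V_ov = V_GS − V_TN = 2.23 − 0.7 = 1.53 V.
Since V_DS = 5.48 V ≥ V_ov = 1.53 V, the device is in saturation.
I_D = ½ k_n V_ov² (1 + λ V_DS) = 0.5 × 4.76 × 1.53² × (1 + 0.074 × 5.48) = 7.83 mA.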